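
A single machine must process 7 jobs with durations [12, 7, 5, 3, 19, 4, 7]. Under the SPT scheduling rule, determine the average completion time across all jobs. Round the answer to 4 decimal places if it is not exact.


Sort jobs by processing time (SPT order): [3, 4, 5, 7, 7, 12, 19]
Compute completion times sequentially:
  Job 1: processing = 3, completes at 3
  Job 2: processing = 4, completes at 7
  Job 3: processing = 5, completes at 12
  Job 4: processing = 7, completes at 19
  Job 5: processing = 7, completes at 26
  Job 6: processing = 12, completes at 38
  Job 7: processing = 19, completes at 57
Sum of completion times = 162
Average completion time = 162/7 = 23.1429

23.1429


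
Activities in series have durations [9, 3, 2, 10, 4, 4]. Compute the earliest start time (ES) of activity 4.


Activity 4 starts after activities 1 through 3 complete.
Predecessor durations: [9, 3, 2]
ES = 9 + 3 + 2 = 14

14


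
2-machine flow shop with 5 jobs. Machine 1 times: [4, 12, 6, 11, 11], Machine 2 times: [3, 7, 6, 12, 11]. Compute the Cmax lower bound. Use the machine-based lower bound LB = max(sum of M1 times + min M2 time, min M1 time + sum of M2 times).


LB1 = sum(M1 times) + min(M2 times) = 44 + 3 = 47
LB2 = min(M1 times) + sum(M2 times) = 4 + 39 = 43
Lower bound = max(LB1, LB2) = max(47, 43) = 47

47


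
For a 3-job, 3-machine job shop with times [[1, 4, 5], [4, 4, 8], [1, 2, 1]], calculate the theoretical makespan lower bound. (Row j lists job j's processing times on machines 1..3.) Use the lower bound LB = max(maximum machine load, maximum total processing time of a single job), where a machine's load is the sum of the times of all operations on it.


Machine loads:
  Machine 1: 1 + 4 + 1 = 6
  Machine 2: 4 + 4 + 2 = 10
  Machine 3: 5 + 8 + 1 = 14
Max machine load = 14
Job totals:
  Job 1: 10
  Job 2: 16
  Job 3: 4
Max job total = 16
Lower bound = max(14, 16) = 16

16


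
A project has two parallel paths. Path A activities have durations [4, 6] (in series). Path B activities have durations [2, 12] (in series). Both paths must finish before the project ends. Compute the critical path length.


Path A total = 4 + 6 = 10
Path B total = 2 + 12 = 14
Critical path = longest path = max(10, 14) = 14

14


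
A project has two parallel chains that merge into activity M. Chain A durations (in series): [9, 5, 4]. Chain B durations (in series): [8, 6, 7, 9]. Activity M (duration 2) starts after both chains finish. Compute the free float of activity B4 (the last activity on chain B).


ES(B4) = sum of predecessors on chain B = 21
EF(B4) = ES + duration = 21 + 9 = 30
Successor of B4 is M. ES(M) = max(sum(A), sum(B)) = max(18, 30) = 30
Free float = ES(successor) - EF(current) = 30 - 30 = 0

0


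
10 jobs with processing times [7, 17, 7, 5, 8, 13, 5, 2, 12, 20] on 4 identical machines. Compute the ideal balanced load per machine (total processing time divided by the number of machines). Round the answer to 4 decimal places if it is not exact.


Total processing time = 7 + 17 + 7 + 5 + 8 + 13 + 5 + 2 + 12 + 20 = 96
Number of machines = 4
Ideal balanced load = 96 / 4 = 24.0

24.0


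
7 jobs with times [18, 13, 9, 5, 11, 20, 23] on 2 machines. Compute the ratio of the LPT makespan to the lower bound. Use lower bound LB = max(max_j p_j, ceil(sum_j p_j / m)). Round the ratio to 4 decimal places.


LPT order: [23, 20, 18, 13, 11, 9, 5]
Machine loads after assignment: [52, 47]
LPT makespan = 52
Lower bound = max(max_job, ceil(total/2)) = max(23, 50) = 50
Ratio = 52 / 50 = 1.04

1.04


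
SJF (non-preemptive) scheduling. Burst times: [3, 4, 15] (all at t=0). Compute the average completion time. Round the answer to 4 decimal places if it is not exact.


SJF order (ascending): [3, 4, 15]
Completion times:
  Job 1: burst=3, C=3
  Job 2: burst=4, C=7
  Job 3: burst=15, C=22
Average completion = 32/3 = 10.6667

10.6667


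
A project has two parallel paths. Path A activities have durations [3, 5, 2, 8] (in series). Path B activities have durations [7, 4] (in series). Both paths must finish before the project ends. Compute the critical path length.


Path A total = 3 + 5 + 2 + 8 = 18
Path B total = 7 + 4 = 11
Critical path = longest path = max(18, 11) = 18

18


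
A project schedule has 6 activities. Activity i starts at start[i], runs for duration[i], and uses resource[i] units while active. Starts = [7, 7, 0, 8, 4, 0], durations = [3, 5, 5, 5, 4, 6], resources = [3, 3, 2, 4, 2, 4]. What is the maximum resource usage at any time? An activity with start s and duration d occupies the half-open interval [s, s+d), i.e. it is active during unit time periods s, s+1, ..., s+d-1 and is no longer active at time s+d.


Each activity i is active on [start_i, start_i + duration_i).
Compute total resource usage per time slot:
  t=0: active resources = [2, 4], total = 6
  t=1: active resources = [2, 4], total = 6
  t=2: active resources = [2, 4], total = 6
  t=3: active resources = [2, 4], total = 6
  t=4: active resources = [2, 2, 4], total = 8
  t=5: active resources = [2, 4], total = 6
  t=6: active resources = [2], total = 2
  t=7: active resources = [3, 3, 2], total = 8
  t=8: active resources = [3, 3, 4], total = 10
  t=9: active resources = [3, 3, 4], total = 10
  t=10: active resources = [3, 4], total = 7
  t=11: active resources = [3, 4], total = 7
  t=12: active resources = [4], total = 4
Peak resource demand = 10

10


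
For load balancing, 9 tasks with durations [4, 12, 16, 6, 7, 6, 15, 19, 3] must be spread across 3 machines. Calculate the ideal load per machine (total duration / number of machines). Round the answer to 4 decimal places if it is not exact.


Total processing time = 4 + 12 + 16 + 6 + 7 + 6 + 15 + 19 + 3 = 88
Number of machines = 3
Ideal balanced load = 88 / 3 = 29.3333

29.3333


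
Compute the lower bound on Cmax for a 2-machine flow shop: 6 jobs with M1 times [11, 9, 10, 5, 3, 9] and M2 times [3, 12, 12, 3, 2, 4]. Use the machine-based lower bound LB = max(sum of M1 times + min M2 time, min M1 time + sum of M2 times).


LB1 = sum(M1 times) + min(M2 times) = 47 + 2 = 49
LB2 = min(M1 times) + sum(M2 times) = 3 + 36 = 39
Lower bound = max(LB1, LB2) = max(49, 39) = 49

49


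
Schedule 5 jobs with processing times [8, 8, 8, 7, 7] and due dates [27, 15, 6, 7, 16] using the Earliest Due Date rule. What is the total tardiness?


Sort by due date (EDD order): [(8, 6), (7, 7), (8, 15), (7, 16), (8, 27)]
Compute completion times and tardiness:
  Job 1: p=8, d=6, C=8, tardiness=max(0,8-6)=2
  Job 2: p=7, d=7, C=15, tardiness=max(0,15-7)=8
  Job 3: p=8, d=15, C=23, tardiness=max(0,23-15)=8
  Job 4: p=7, d=16, C=30, tardiness=max(0,30-16)=14
  Job 5: p=8, d=27, C=38, tardiness=max(0,38-27)=11
Total tardiness = 43

43


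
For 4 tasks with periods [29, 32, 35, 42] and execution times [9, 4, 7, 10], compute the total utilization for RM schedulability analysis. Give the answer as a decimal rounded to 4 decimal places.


Compute individual utilizations (exact fractions):
  Task 1: C/T = 9/29 (approx. 0.3103)
  Task 2: C/T = 4/32 = 1/8 (approx. 0.125)
  Task 3: C/T = 7/35 = 1/5 (approx. 0.2)
  Task 4: C/T = 10/42 = 5/21 (approx. 0.2381)
Total utilization U = 9/29 + 1/8 + 1/5 + 5/21 = 21277/24360
Rounded to 4 decimal places: U = 0.8734
RM (Liu & Layland) bound for 4 tasks = 0.756828; compare with U = 21277/24360 (approx. 0.873440)
bound < U <= 1, so the RM sufficient condition is not met (inconclusive; an exact test such as response-time analysis is needed).

0.8734


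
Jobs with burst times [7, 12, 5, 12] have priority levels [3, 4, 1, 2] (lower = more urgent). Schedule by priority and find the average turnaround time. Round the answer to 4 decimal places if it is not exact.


Sort by priority (ascending = highest first):
Order: [(1, 5), (2, 12), (3, 7), (4, 12)]
Completion times:
  Priority 1, burst=5, C=5
  Priority 2, burst=12, C=17
  Priority 3, burst=7, C=24
  Priority 4, burst=12, C=36
Average turnaround = 82/4 = 20.5

20.5


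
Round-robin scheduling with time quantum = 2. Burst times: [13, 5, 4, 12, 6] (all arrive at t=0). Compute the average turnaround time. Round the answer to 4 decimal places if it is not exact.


Time quantum = 2
Execution trace:
  J1 runs 2 units, time = 2
  J2 runs 2 units, time = 4
  J3 runs 2 units, time = 6
  J4 runs 2 units, time = 8
  J5 runs 2 units, time = 10
  J1 runs 2 units, time = 12
  J2 runs 2 units, time = 14
  J3 runs 2 units, time = 16
  J4 runs 2 units, time = 18
  J5 runs 2 units, time = 20
  J1 runs 2 units, time = 22
  J2 runs 1 units, time = 23
  J4 runs 2 units, time = 25
  J5 runs 2 units, time = 27
  J1 runs 2 units, time = 29
  J4 runs 2 units, time = 31
  J1 runs 2 units, time = 33
  J4 runs 2 units, time = 35
  J1 runs 2 units, time = 37
  J4 runs 2 units, time = 39
  J1 runs 1 units, time = 40
Finish times: [40, 23, 16, 39, 27]
Average turnaround = 145/5 = 29.0

29.0


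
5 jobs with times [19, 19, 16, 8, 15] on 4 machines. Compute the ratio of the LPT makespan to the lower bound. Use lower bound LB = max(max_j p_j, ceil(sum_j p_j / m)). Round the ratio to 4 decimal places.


LPT order: [19, 19, 16, 15, 8]
Machine loads after assignment: [19, 19, 16, 23]
LPT makespan = 23
Lower bound = max(max_job, ceil(total/4)) = max(19, 20) = 20
Ratio = 23 / 20 = 1.15

1.15


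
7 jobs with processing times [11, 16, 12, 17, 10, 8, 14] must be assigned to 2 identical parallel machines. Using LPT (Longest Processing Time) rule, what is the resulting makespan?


Sort jobs in decreasing order (LPT): [17, 16, 14, 12, 11, 10, 8]
Assign each job to the least loaded machine:
  Machine 1: jobs [17, 12, 11, 8], load = 48
  Machine 2: jobs [16, 14, 10], load = 40
Makespan = max load = 48

48


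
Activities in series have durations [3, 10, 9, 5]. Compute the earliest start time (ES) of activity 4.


Activity 4 starts after activities 1 through 3 complete.
Predecessor durations: [3, 10, 9]
ES = 3 + 10 + 9 = 22

22


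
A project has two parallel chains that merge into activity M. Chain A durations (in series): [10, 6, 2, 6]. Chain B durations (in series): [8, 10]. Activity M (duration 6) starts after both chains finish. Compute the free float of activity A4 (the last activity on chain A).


ES(A4) = sum of predecessors on chain A = 18
EF(A4) = ES + duration = 18 + 6 = 24
Successor of A4 is M. ES(M) = max(sum(A), sum(B)) = max(24, 18) = 24
Free float = ES(successor) - EF(current) = 24 - 24 = 0

0


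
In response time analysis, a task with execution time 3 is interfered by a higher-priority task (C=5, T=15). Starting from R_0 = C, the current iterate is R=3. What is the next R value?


R_next = C + ceil(R_prev / T_hp) * C_hp
ceil(3 / 15) = ceil(0.2) = 1
Interference = 1 * 5 = 5
R_next = 3 + 5 = 8

8


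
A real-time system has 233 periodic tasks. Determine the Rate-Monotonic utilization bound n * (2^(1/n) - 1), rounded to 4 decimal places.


Compute 2^(1/233) = 1.0029793100
Subtract 1: 1.0029793100 - 1 = 0.0029793100
Multiply by n: 233 * 0.0029793100 = 0.6941792300
Round to 4 dp: 0.6942

0.6942


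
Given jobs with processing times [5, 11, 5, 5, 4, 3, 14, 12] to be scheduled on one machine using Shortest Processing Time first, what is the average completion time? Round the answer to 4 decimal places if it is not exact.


Sort jobs by processing time (SPT order): [3, 4, 5, 5, 5, 11, 12, 14]
Compute completion times sequentially:
  Job 1: processing = 3, completes at 3
  Job 2: processing = 4, completes at 7
  Job 3: processing = 5, completes at 12
  Job 4: processing = 5, completes at 17
  Job 5: processing = 5, completes at 22
  Job 6: processing = 11, completes at 33
  Job 7: processing = 12, completes at 45
  Job 8: processing = 14, completes at 59
Sum of completion times = 198
Average completion time = 198/8 = 24.75

24.75


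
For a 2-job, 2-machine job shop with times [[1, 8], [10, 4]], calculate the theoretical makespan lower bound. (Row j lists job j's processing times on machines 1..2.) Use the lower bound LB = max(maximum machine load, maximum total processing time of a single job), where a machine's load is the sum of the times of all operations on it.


Machine loads:
  Machine 1: 1 + 10 = 11
  Machine 2: 8 + 4 = 12
Max machine load = 12
Job totals:
  Job 1: 9
  Job 2: 14
Max job total = 14
Lower bound = max(12, 14) = 14

14


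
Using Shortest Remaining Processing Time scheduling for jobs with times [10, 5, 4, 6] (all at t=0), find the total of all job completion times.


Since all jobs arrive at t=0, SRPT equals SPT ordering.
SPT order: [4, 5, 6, 10]
Completion times:
  Job 1: p=4, C=4
  Job 2: p=5, C=9
  Job 3: p=6, C=15
  Job 4: p=10, C=25
Total completion time = 4 + 9 + 15 + 25 = 53

53


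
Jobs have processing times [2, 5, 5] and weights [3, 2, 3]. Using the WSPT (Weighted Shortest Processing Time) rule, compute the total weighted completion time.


Compute p/w ratios and sort ascending (WSPT): [(2, 3), (5, 3), (5, 2)]
Compute weighted completion times:
  Job (p=2,w=3): C=2, w*C=3*2=6
  Job (p=5,w=3): C=7, w*C=3*7=21
  Job (p=5,w=2): C=12, w*C=2*12=24
Total weighted completion time = 51

51


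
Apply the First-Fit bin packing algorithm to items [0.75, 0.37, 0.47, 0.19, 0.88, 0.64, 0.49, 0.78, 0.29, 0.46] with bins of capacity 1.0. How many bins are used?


Place items sequentially using First-Fit:
  Item 0.75 -> new Bin 1
  Item 0.37 -> new Bin 2
  Item 0.47 -> Bin 2 (now 0.84)
  Item 0.19 -> Bin 1 (now 0.94)
  Item 0.88 -> new Bin 3
  Item 0.64 -> new Bin 4
  Item 0.49 -> new Bin 5
  Item 0.78 -> new Bin 6
  Item 0.29 -> Bin 4 (now 0.93)
  Item 0.46 -> Bin 5 (now 0.95)
Total bins used = 6

6


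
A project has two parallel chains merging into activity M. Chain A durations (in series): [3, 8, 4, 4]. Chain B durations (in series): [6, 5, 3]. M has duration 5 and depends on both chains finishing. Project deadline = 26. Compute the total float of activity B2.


Forward pass: ES(B2) = sum of predecessors on chain B = 6
EF = ES + duration = 6 + 5 = 11
Backward pass: LF(M) = deadline = 26; LS(M) = 26 - 5 = 21
LF(B2) = LS(M) - sum(successors on chain B) = 21 - 3 = 18
LS = LF - duration = 18 - 5 = 13
Total float = LS - ES = 13 - 6 = 7

7


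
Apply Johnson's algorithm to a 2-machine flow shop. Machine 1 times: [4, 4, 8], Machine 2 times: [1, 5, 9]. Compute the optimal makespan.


Apply Johnson's rule:
  Group 1 (a <= b): [(2, 4, 5), (3, 8, 9)]
  Group 2 (a > b): [(1, 4, 1)]
Optimal job order: [2, 3, 1]
Schedule:
  Job 2: M1 done at 4, M2 done at 9
  Job 3: M1 done at 12, M2 done at 21
  Job 1: M1 done at 16, M2 done at 22
Makespan = 22

22


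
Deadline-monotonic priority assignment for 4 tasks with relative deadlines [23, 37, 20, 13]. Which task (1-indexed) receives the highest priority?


Sort tasks by relative deadline (ascending):
  Task 4: deadline = 13
  Task 3: deadline = 20
  Task 1: deadline = 23
  Task 2: deadline = 37
Priority order (highest first): [4, 3, 1, 2]
Highest priority task = 4

4


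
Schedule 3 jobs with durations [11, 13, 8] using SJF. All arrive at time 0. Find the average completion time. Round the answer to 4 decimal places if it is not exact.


SJF order (ascending): [8, 11, 13]
Completion times:
  Job 1: burst=8, C=8
  Job 2: burst=11, C=19
  Job 3: burst=13, C=32
Average completion = 59/3 = 19.6667

19.6667


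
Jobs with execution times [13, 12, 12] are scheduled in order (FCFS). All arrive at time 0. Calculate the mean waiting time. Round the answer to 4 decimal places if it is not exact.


FCFS order (as given): [13, 12, 12]
Waiting times:
  Job 1: wait = 0
  Job 2: wait = 13
  Job 3: wait = 25
Sum of waiting times = 38
Average waiting time = 38/3 = 12.6667

12.6667


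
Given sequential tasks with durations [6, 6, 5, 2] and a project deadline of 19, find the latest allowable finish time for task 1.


LF(activity 1) = deadline - sum of successor durations
Successors: activities 2 through 4 with durations [6, 5, 2]
Sum of successor durations = 13
LF = 19 - 13 = 6

6


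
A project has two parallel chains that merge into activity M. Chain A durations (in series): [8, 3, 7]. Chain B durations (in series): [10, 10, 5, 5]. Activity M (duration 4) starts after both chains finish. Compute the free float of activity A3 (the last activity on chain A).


ES(A3) = sum of predecessors on chain A = 11
EF(A3) = ES + duration = 11 + 7 = 18
Successor of A3 is M. ES(M) = max(sum(A), sum(B)) = max(18, 30) = 30
Free float = ES(successor) - EF(current) = 30 - 18 = 12

12


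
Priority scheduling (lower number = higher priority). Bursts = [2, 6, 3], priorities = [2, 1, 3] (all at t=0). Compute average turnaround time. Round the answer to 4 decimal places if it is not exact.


Sort by priority (ascending = highest first):
Order: [(1, 6), (2, 2), (3, 3)]
Completion times:
  Priority 1, burst=6, C=6
  Priority 2, burst=2, C=8
  Priority 3, burst=3, C=11
Average turnaround = 25/3 = 8.3333

8.3333


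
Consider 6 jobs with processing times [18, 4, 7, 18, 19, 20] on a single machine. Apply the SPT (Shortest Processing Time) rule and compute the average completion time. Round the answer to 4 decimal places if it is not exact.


Sort jobs by processing time (SPT order): [4, 7, 18, 18, 19, 20]
Compute completion times sequentially:
  Job 1: processing = 4, completes at 4
  Job 2: processing = 7, completes at 11
  Job 3: processing = 18, completes at 29
  Job 4: processing = 18, completes at 47
  Job 5: processing = 19, completes at 66
  Job 6: processing = 20, completes at 86
Sum of completion times = 243
Average completion time = 243/6 = 40.5

40.5


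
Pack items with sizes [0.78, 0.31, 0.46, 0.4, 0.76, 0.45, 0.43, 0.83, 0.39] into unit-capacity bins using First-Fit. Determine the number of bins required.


Place items sequentially using First-Fit:
  Item 0.78 -> new Bin 1
  Item 0.31 -> new Bin 2
  Item 0.46 -> Bin 2 (now 0.77)
  Item 0.4 -> new Bin 3
  Item 0.76 -> new Bin 4
  Item 0.45 -> Bin 3 (now 0.85)
  Item 0.43 -> new Bin 5
  Item 0.83 -> new Bin 6
  Item 0.39 -> Bin 5 (now 0.82)
Total bins used = 6

6


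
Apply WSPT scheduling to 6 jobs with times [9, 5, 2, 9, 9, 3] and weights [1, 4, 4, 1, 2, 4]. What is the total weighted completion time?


Compute p/w ratios and sort ascending (WSPT): [(2, 4), (3, 4), (5, 4), (9, 2), (9, 1), (9, 1)]
Compute weighted completion times:
  Job (p=2,w=4): C=2, w*C=4*2=8
  Job (p=3,w=4): C=5, w*C=4*5=20
  Job (p=5,w=4): C=10, w*C=4*10=40
  Job (p=9,w=2): C=19, w*C=2*19=38
  Job (p=9,w=1): C=28, w*C=1*28=28
  Job (p=9,w=1): C=37, w*C=1*37=37
Total weighted completion time = 171

171


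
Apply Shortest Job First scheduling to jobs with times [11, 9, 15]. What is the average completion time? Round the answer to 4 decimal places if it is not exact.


SJF order (ascending): [9, 11, 15]
Completion times:
  Job 1: burst=9, C=9
  Job 2: burst=11, C=20
  Job 3: burst=15, C=35
Average completion = 64/3 = 21.3333

21.3333


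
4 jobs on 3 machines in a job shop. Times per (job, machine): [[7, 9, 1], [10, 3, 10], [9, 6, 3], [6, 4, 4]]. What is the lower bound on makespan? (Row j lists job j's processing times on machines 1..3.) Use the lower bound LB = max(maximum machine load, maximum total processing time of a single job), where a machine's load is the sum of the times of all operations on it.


Machine loads:
  Machine 1: 7 + 10 + 9 + 6 = 32
  Machine 2: 9 + 3 + 6 + 4 = 22
  Machine 3: 1 + 10 + 3 + 4 = 18
Max machine load = 32
Job totals:
  Job 1: 17
  Job 2: 23
  Job 3: 18
  Job 4: 14
Max job total = 23
Lower bound = max(32, 23) = 32

32


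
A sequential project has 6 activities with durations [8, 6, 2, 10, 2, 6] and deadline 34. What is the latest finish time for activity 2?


LF(activity 2) = deadline - sum of successor durations
Successors: activities 3 through 6 with durations [2, 10, 2, 6]
Sum of successor durations = 20
LF = 34 - 20 = 14

14


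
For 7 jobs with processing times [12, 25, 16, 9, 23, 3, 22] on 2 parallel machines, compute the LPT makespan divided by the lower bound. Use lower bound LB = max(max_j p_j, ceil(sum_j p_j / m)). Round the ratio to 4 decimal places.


LPT order: [25, 23, 22, 16, 12, 9, 3]
Machine loads after assignment: [56, 54]
LPT makespan = 56
Lower bound = max(max_job, ceil(total/2)) = max(25, 55) = 55
Ratio = 56 / 55 = 1.0182

1.0182


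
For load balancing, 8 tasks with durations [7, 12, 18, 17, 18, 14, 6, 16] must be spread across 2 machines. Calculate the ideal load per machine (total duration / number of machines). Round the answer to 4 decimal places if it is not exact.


Total processing time = 7 + 12 + 18 + 17 + 18 + 14 + 6 + 16 = 108
Number of machines = 2
Ideal balanced load = 108 / 2 = 54.0

54.0


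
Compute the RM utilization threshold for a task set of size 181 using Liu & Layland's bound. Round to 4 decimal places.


Compute 2^(1/181) = 1.0038368845
Subtract 1: 1.0038368845 - 1 = 0.0038368845
Multiply by n: 181 * 0.0038368845 = 0.6944760945
Round to 4 dp: 0.6945

0.6945


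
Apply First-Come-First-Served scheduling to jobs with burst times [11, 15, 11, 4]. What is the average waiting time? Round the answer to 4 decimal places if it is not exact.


FCFS order (as given): [11, 15, 11, 4]
Waiting times:
  Job 1: wait = 0
  Job 2: wait = 11
  Job 3: wait = 26
  Job 4: wait = 37
Sum of waiting times = 74
Average waiting time = 74/4 = 18.5

18.5


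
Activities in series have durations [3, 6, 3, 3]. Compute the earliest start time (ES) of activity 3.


Activity 3 starts after activities 1 through 2 complete.
Predecessor durations: [3, 6]
ES = 3 + 6 = 9

9


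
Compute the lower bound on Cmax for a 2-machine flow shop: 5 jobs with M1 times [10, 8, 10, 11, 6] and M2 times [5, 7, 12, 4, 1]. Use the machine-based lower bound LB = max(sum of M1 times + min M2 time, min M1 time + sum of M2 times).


LB1 = sum(M1 times) + min(M2 times) = 45 + 1 = 46
LB2 = min(M1 times) + sum(M2 times) = 6 + 29 = 35
Lower bound = max(LB1, LB2) = max(46, 35) = 46

46


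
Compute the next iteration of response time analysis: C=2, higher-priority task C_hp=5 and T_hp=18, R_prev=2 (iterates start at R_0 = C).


R_next = C + ceil(R_prev / T_hp) * C_hp
ceil(2 / 18) = ceil(0.1111) = 1
Interference = 1 * 5 = 5
R_next = 2 + 5 = 7

7


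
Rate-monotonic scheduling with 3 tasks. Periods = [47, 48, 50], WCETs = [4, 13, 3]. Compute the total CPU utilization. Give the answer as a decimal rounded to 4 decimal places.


Compute individual utilizations (exact fractions):
  Task 1: C/T = 4/47 (approx. 0.0851)
  Task 2: C/T = 13/48 (approx. 0.2708)
  Task 3: C/T = 3/50 (approx. 0.06)
Total utilization U = 4/47 + 13/48 + 3/50 = 23459/56400
Rounded to 4 decimal places: U = 0.4159
RM (Liu & Layland) bound for 3 tasks = 0.779763; compare with U = 23459/56400 (approx. 0.415940)
U <= bound, so schedulable by RM sufficient condition.

0.4159


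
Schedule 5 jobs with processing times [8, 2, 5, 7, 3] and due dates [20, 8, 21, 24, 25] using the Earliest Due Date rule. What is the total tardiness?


Sort by due date (EDD order): [(2, 8), (8, 20), (5, 21), (7, 24), (3, 25)]
Compute completion times and tardiness:
  Job 1: p=2, d=8, C=2, tardiness=max(0,2-8)=0
  Job 2: p=8, d=20, C=10, tardiness=max(0,10-20)=0
  Job 3: p=5, d=21, C=15, tardiness=max(0,15-21)=0
  Job 4: p=7, d=24, C=22, tardiness=max(0,22-24)=0
  Job 5: p=3, d=25, C=25, tardiness=max(0,25-25)=0
Total tardiness = 0

0


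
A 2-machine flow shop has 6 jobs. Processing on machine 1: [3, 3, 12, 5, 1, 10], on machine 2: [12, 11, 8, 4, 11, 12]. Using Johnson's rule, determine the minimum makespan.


Apply Johnson's rule:
  Group 1 (a <= b): [(5, 1, 11), (1, 3, 12), (2, 3, 11), (6, 10, 12)]
  Group 2 (a > b): [(3, 12, 8), (4, 5, 4)]
Optimal job order: [5, 1, 2, 6, 3, 4]
Schedule:
  Job 5: M1 done at 1, M2 done at 12
  Job 1: M1 done at 4, M2 done at 24
  Job 2: M1 done at 7, M2 done at 35
  Job 6: M1 done at 17, M2 done at 47
  Job 3: M1 done at 29, M2 done at 55
  Job 4: M1 done at 34, M2 done at 59
Makespan = 59

59


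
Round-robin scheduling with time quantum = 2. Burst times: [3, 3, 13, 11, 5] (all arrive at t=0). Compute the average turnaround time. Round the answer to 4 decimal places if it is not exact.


Time quantum = 2
Execution trace:
  J1 runs 2 units, time = 2
  J2 runs 2 units, time = 4
  J3 runs 2 units, time = 6
  J4 runs 2 units, time = 8
  J5 runs 2 units, time = 10
  J1 runs 1 units, time = 11
  J2 runs 1 units, time = 12
  J3 runs 2 units, time = 14
  J4 runs 2 units, time = 16
  J5 runs 2 units, time = 18
  J3 runs 2 units, time = 20
  J4 runs 2 units, time = 22
  J5 runs 1 units, time = 23
  J3 runs 2 units, time = 25
  J4 runs 2 units, time = 27
  J3 runs 2 units, time = 29
  J4 runs 2 units, time = 31
  J3 runs 2 units, time = 33
  J4 runs 1 units, time = 34
  J3 runs 1 units, time = 35
Finish times: [11, 12, 35, 34, 23]
Average turnaround = 115/5 = 23.0

23.0


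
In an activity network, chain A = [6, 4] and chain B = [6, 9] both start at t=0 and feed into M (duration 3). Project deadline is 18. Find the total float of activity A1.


Forward pass: ES(A1) = sum of predecessors on chain A = 0
EF = ES + duration = 0 + 6 = 6
Backward pass: LF(M) = deadline = 18; LS(M) = 18 - 3 = 15
LF(A1) = LS(M) - sum(successors on chain A) = 15 - 4 = 11
LS = LF - duration = 11 - 6 = 5
Total float = LS - ES = 5 - 0 = 5

5


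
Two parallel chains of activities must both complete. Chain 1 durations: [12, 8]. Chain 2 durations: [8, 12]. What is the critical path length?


Path A total = 12 + 8 = 20
Path B total = 8 + 12 = 20
Critical path = longest path = max(20, 20) = 20

20


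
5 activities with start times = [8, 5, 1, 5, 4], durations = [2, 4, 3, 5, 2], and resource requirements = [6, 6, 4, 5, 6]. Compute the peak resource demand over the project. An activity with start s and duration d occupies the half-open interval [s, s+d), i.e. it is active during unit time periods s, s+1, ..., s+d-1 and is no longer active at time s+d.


Each activity i is active on [start_i, start_i + duration_i).
Compute total resource usage per time slot:
  t=0: active resources = [], total = 0
  t=1: active resources = [4], total = 4
  t=2: active resources = [4], total = 4
  t=3: active resources = [4], total = 4
  t=4: active resources = [6], total = 6
  t=5: active resources = [6, 5, 6], total = 17
  t=6: active resources = [6, 5], total = 11
  t=7: active resources = [6, 5], total = 11
  t=8: active resources = [6, 6, 5], total = 17
  t=9: active resources = [6, 5], total = 11
Peak resource demand = 17

17


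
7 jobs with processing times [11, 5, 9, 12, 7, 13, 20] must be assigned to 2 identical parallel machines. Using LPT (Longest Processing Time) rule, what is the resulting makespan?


Sort jobs in decreasing order (LPT): [20, 13, 12, 11, 9, 7, 5]
Assign each job to the least loaded machine:
  Machine 1: jobs [20, 11, 7], load = 38
  Machine 2: jobs [13, 12, 9, 5], load = 39
Makespan = max load = 39

39


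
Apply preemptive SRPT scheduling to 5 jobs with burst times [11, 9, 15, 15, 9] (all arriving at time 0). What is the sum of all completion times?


Since all jobs arrive at t=0, SRPT equals SPT ordering.
SPT order: [9, 9, 11, 15, 15]
Completion times:
  Job 1: p=9, C=9
  Job 2: p=9, C=18
  Job 3: p=11, C=29
  Job 4: p=15, C=44
  Job 5: p=15, C=59
Total completion time = 9 + 18 + 29 + 44 + 59 = 159

159


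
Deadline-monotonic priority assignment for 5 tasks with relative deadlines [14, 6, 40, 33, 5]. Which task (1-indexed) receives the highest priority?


Sort tasks by relative deadline (ascending):
  Task 5: deadline = 5
  Task 2: deadline = 6
  Task 1: deadline = 14
  Task 4: deadline = 33
  Task 3: deadline = 40
Priority order (highest first): [5, 2, 1, 4, 3]
Highest priority task = 5

5


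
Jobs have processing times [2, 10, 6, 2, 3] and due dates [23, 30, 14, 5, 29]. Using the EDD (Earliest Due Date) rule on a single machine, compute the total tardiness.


Sort by due date (EDD order): [(2, 5), (6, 14), (2, 23), (3, 29), (10, 30)]
Compute completion times and tardiness:
  Job 1: p=2, d=5, C=2, tardiness=max(0,2-5)=0
  Job 2: p=6, d=14, C=8, tardiness=max(0,8-14)=0
  Job 3: p=2, d=23, C=10, tardiness=max(0,10-23)=0
  Job 4: p=3, d=29, C=13, tardiness=max(0,13-29)=0
  Job 5: p=10, d=30, C=23, tardiness=max(0,23-30)=0
Total tardiness = 0

0


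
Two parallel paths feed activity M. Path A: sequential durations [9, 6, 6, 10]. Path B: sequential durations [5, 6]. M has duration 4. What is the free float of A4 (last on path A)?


ES(A4) = sum of predecessors on chain A = 21
EF(A4) = ES + duration = 21 + 10 = 31
Successor of A4 is M. ES(M) = max(sum(A), sum(B)) = max(31, 11) = 31
Free float = ES(successor) - EF(current) = 31 - 31 = 0

0


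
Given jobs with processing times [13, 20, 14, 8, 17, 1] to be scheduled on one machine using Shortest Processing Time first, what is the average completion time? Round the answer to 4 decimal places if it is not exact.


Sort jobs by processing time (SPT order): [1, 8, 13, 14, 17, 20]
Compute completion times sequentially:
  Job 1: processing = 1, completes at 1
  Job 2: processing = 8, completes at 9
  Job 3: processing = 13, completes at 22
  Job 4: processing = 14, completes at 36
  Job 5: processing = 17, completes at 53
  Job 6: processing = 20, completes at 73
Sum of completion times = 194
Average completion time = 194/6 = 32.3333

32.3333


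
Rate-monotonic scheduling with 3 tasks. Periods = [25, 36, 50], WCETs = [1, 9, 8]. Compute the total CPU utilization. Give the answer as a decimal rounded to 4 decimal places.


Compute individual utilizations (exact fractions):
  Task 1: C/T = 1/25 (approx. 0.04)
  Task 2: C/T = 9/36 = 1/4 (approx. 0.25)
  Task 3: C/T = 8/50 = 4/25 (approx. 0.16)
Total utilization U = 1/25 + 1/4 + 4/25 = 9/20
Rounded to 4 decimal places: U = 0.4500
RM (Liu & Layland) bound for 3 tasks = 0.779763; compare with U = 9/20 (approx. 0.450000)
U <= bound, so schedulable by RM sufficient condition.

0.4500


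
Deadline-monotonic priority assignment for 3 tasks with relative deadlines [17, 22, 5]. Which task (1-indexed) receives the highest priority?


Sort tasks by relative deadline (ascending):
  Task 3: deadline = 5
  Task 1: deadline = 17
  Task 2: deadline = 22
Priority order (highest first): [3, 1, 2]
Highest priority task = 3

3


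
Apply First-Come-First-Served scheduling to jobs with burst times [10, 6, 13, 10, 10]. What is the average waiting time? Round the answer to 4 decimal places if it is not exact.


FCFS order (as given): [10, 6, 13, 10, 10]
Waiting times:
  Job 1: wait = 0
  Job 2: wait = 10
  Job 3: wait = 16
  Job 4: wait = 29
  Job 5: wait = 39
Sum of waiting times = 94
Average waiting time = 94/5 = 18.8

18.8


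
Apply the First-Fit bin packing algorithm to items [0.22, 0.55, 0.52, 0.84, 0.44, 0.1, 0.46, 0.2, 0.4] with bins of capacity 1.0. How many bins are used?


Place items sequentially using First-Fit:
  Item 0.22 -> new Bin 1
  Item 0.55 -> Bin 1 (now 0.77)
  Item 0.52 -> new Bin 2
  Item 0.84 -> new Bin 3
  Item 0.44 -> Bin 2 (now 0.96)
  Item 0.1 -> Bin 1 (now 0.87)
  Item 0.46 -> new Bin 4
  Item 0.2 -> Bin 4 (now 0.66)
  Item 0.4 -> new Bin 5
Total bins used = 5

5


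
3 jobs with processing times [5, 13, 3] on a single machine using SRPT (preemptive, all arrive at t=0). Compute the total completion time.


Since all jobs arrive at t=0, SRPT equals SPT ordering.
SPT order: [3, 5, 13]
Completion times:
  Job 1: p=3, C=3
  Job 2: p=5, C=8
  Job 3: p=13, C=21
Total completion time = 3 + 8 + 21 = 32

32


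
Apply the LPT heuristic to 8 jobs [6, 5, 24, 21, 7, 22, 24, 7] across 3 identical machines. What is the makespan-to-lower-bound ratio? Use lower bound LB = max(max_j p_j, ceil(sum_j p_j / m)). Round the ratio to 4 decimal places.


LPT order: [24, 24, 22, 21, 7, 7, 6, 5]
Machine loads after assignment: [37, 36, 43]
LPT makespan = 43
Lower bound = max(max_job, ceil(total/3)) = max(24, 39) = 39
Ratio = 43 / 39 = 1.1026

1.1026


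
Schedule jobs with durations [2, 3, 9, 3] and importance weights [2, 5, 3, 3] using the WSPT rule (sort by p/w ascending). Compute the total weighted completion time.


Compute p/w ratios and sort ascending (WSPT): [(3, 5), (2, 2), (3, 3), (9, 3)]
Compute weighted completion times:
  Job (p=3,w=5): C=3, w*C=5*3=15
  Job (p=2,w=2): C=5, w*C=2*5=10
  Job (p=3,w=3): C=8, w*C=3*8=24
  Job (p=9,w=3): C=17, w*C=3*17=51
Total weighted completion time = 100

100


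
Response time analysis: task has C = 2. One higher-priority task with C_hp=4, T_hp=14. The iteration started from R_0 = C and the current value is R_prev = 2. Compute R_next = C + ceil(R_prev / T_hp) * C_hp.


R_next = C + ceil(R_prev / T_hp) * C_hp
ceil(2 / 14) = ceil(0.1429) = 1
Interference = 1 * 4 = 4
R_next = 2 + 4 = 6

6


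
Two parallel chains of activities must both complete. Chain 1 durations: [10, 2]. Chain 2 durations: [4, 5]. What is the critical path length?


Path A total = 10 + 2 = 12
Path B total = 4 + 5 = 9
Critical path = longest path = max(12, 9) = 12

12


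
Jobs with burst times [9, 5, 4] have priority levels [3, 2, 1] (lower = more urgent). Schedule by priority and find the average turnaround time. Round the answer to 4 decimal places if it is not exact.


Sort by priority (ascending = highest first):
Order: [(1, 4), (2, 5), (3, 9)]
Completion times:
  Priority 1, burst=4, C=4
  Priority 2, burst=5, C=9
  Priority 3, burst=9, C=18
Average turnaround = 31/3 = 10.3333

10.3333


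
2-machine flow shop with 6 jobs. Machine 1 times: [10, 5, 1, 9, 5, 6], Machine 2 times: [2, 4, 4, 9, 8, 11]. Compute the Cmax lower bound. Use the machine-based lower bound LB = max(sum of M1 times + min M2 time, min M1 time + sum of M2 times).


LB1 = sum(M1 times) + min(M2 times) = 36 + 2 = 38
LB2 = min(M1 times) + sum(M2 times) = 1 + 38 = 39
Lower bound = max(LB1, LB2) = max(38, 39) = 39

39


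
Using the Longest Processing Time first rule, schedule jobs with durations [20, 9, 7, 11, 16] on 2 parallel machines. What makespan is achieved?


Sort jobs in decreasing order (LPT): [20, 16, 11, 9, 7]
Assign each job to the least loaded machine:
  Machine 1: jobs [20, 9], load = 29
  Machine 2: jobs [16, 11, 7], load = 34
Makespan = max load = 34

34


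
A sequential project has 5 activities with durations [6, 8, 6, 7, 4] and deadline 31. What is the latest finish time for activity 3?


LF(activity 3) = deadline - sum of successor durations
Successors: activities 4 through 5 with durations [7, 4]
Sum of successor durations = 11
LF = 31 - 11 = 20

20


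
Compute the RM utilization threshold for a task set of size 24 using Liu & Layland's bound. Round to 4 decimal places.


Compute 2^(1/24) = 1.0293022366
Subtract 1: 1.0293022366 - 1 = 0.0293022366
Multiply by n: 24 * 0.0293022366 = 0.7032536784
Round to 4 dp: 0.7033

0.7033


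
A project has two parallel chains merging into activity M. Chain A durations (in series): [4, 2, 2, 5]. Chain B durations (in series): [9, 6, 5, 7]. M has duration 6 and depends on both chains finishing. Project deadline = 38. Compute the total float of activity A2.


Forward pass: ES(A2) = sum of predecessors on chain A = 4
EF = ES + duration = 4 + 2 = 6
Backward pass: LF(M) = deadline = 38; LS(M) = 38 - 6 = 32
LF(A2) = LS(M) - sum(successors on chain A) = 32 - 7 = 25
LS = LF - duration = 25 - 2 = 23
Total float = LS - ES = 23 - 4 = 19

19


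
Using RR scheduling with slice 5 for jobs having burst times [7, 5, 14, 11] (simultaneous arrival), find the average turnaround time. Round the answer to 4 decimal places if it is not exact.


Time quantum = 5
Execution trace:
  J1 runs 5 units, time = 5
  J2 runs 5 units, time = 10
  J3 runs 5 units, time = 15
  J4 runs 5 units, time = 20
  J1 runs 2 units, time = 22
  J3 runs 5 units, time = 27
  J4 runs 5 units, time = 32
  J3 runs 4 units, time = 36
  J4 runs 1 units, time = 37
Finish times: [22, 10, 36, 37]
Average turnaround = 105/4 = 26.25

26.25


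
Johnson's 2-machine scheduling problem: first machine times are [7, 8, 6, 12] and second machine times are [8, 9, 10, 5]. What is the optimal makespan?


Apply Johnson's rule:
  Group 1 (a <= b): [(3, 6, 10), (1, 7, 8), (2, 8, 9)]
  Group 2 (a > b): [(4, 12, 5)]
Optimal job order: [3, 1, 2, 4]
Schedule:
  Job 3: M1 done at 6, M2 done at 16
  Job 1: M1 done at 13, M2 done at 24
  Job 2: M1 done at 21, M2 done at 33
  Job 4: M1 done at 33, M2 done at 38
Makespan = 38

38


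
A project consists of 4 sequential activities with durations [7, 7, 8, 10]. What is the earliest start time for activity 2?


Activity 2 starts after activities 1 through 1 complete.
Predecessor durations: [7]
ES = 7 = 7

7


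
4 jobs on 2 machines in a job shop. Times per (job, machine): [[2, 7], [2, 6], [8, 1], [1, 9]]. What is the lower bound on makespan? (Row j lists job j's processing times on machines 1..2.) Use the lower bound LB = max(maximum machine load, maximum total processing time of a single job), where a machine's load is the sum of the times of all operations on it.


Machine loads:
  Machine 1: 2 + 2 + 8 + 1 = 13
  Machine 2: 7 + 6 + 1 + 9 = 23
Max machine load = 23
Job totals:
  Job 1: 9
  Job 2: 8
  Job 3: 9
  Job 4: 10
Max job total = 10
Lower bound = max(23, 10) = 23

23


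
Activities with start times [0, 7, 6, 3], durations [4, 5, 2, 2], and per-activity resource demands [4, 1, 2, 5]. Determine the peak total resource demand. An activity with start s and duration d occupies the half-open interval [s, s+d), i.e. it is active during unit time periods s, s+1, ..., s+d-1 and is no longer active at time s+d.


Each activity i is active on [start_i, start_i + duration_i).
Compute total resource usage per time slot:
  t=0: active resources = [4], total = 4
  t=1: active resources = [4], total = 4
  t=2: active resources = [4], total = 4
  t=3: active resources = [4, 5], total = 9
  t=4: active resources = [5], total = 5
  t=5: active resources = [], total = 0
  t=6: active resources = [2], total = 2
  t=7: active resources = [1, 2], total = 3
  t=8: active resources = [1], total = 1
  t=9: active resources = [1], total = 1
  t=10: active resources = [1], total = 1
  t=11: active resources = [1], total = 1
Peak resource demand = 9

9


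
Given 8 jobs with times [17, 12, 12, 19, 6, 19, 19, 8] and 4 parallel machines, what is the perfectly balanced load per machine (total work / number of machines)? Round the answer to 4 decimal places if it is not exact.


Total processing time = 17 + 12 + 12 + 19 + 6 + 19 + 19 + 8 = 112
Number of machines = 4
Ideal balanced load = 112 / 4 = 28.0

28.0


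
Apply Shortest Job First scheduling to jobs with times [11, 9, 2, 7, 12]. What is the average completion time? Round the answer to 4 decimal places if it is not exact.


SJF order (ascending): [2, 7, 9, 11, 12]
Completion times:
  Job 1: burst=2, C=2
  Job 2: burst=7, C=9
  Job 3: burst=9, C=18
  Job 4: burst=11, C=29
  Job 5: burst=12, C=41
Average completion = 99/5 = 19.8

19.8


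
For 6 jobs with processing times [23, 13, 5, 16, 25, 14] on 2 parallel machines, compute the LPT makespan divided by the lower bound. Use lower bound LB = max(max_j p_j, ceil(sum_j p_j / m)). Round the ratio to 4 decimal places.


LPT order: [25, 23, 16, 14, 13, 5]
Machine loads after assignment: [52, 44]
LPT makespan = 52
Lower bound = max(max_job, ceil(total/2)) = max(25, 48) = 48
Ratio = 52 / 48 = 1.0833

1.0833


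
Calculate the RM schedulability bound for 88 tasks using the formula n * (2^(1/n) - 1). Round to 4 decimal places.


Compute 2^(1/88) = 1.0079077751
Subtract 1: 1.0079077751 - 1 = 0.0079077751
Multiply by n: 88 * 0.0079077751 = 0.6958842088
Round to 4 dp: 0.6959

0.6959


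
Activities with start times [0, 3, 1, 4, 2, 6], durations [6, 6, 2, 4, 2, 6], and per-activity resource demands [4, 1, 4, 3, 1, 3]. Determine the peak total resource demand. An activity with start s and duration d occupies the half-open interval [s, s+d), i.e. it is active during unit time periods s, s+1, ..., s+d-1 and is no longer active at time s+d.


Each activity i is active on [start_i, start_i + duration_i).
Compute total resource usage per time slot:
  t=0: active resources = [4], total = 4
  t=1: active resources = [4, 4], total = 8
  t=2: active resources = [4, 4, 1], total = 9
  t=3: active resources = [4, 1, 1], total = 6
  t=4: active resources = [4, 1, 3], total = 8
  t=5: active resources = [4, 1, 3], total = 8
  t=6: active resources = [1, 3, 3], total = 7
  t=7: active resources = [1, 3, 3], total = 7
  t=8: active resources = [1, 3], total = 4
  t=9: active resources = [3], total = 3
  t=10: active resources = [3], total = 3
  t=11: active resources = [3], total = 3
Peak resource demand = 9

9
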